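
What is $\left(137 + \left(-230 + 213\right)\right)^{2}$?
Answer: $14400$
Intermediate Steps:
$\left(137 + \left(-230 + 213\right)\right)^{2} = \left(137 - 17\right)^{2} = 120^{2} = 14400$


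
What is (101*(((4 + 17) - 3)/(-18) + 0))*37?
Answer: -3737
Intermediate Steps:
(101*(((4 + 17) - 3)/(-18) + 0))*37 = (101*((21 - 3)*(-1/18) + 0))*37 = (101*(18*(-1/18) + 0))*37 = (101*(-1 + 0))*37 = (101*(-1))*37 = -101*37 = -3737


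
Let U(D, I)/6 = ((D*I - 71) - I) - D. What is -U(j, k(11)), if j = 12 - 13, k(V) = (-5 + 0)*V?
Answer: -240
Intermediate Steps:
k(V) = -5*V
j = -1
U(D, I) = -426 - 6*D - 6*I + 6*D*I (U(D, I) = 6*(((D*I - 71) - I) - D) = 6*(((-71 + D*I) - I) - D) = 6*((-71 - I + D*I) - D) = 6*(-71 - D - I + D*I) = -426 - 6*D - 6*I + 6*D*I)
-U(j, k(11)) = -(-426 - 6*(-1) - (-30)*11 + 6*(-1)*(-5*11)) = -(-426 + 6 - 6*(-55) + 6*(-1)*(-55)) = -(-426 + 6 + 330 + 330) = -1*240 = -240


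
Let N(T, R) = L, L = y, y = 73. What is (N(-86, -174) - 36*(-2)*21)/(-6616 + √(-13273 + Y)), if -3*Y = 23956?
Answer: -31459080/131378143 - 7925*I*√7653/131378143 ≈ -0.23945 - 0.0052771*I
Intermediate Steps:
Y = -23956/3 (Y = -⅓*23956 = -23956/3 ≈ -7985.3)
L = 73
N(T, R) = 73
(N(-86, -174) - 36*(-2)*21)/(-6616 + √(-13273 + Y)) = (73 - 36*(-2)*21)/(-6616 + √(-13273 - 23956/3)) = (73 + 72*21)/(-6616 + √(-63775/3)) = (73 + 1512)/(-6616 + 5*I*√7653/3) = 1585/(-6616 + 5*I*√7653/3)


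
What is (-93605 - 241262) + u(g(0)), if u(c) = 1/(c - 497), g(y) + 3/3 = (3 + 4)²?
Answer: -150355284/449 ≈ -3.3487e+5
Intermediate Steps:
g(y) = 48 (g(y) = -1 + (3 + 4)² = -1 + 7² = -1 + 49 = 48)
u(c) = 1/(-497 + c)
(-93605 - 241262) + u(g(0)) = (-93605 - 241262) + 1/(-497 + 48) = -334867 + 1/(-449) = -334867 - 1/449 = -150355284/449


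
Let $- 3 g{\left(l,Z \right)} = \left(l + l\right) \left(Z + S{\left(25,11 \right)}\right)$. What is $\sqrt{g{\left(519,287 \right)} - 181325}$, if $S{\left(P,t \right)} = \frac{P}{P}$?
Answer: $i \sqrt{280973} \approx 530.07 i$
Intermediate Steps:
$S{\left(P,t \right)} = 1$
$g{\left(l,Z \right)} = - \frac{2 l \left(1 + Z\right)}{3}$ ($g{\left(l,Z \right)} = - \frac{\left(l + l\right) \left(Z + 1\right)}{3} = - \frac{2 l \left(1 + Z\right)}{3}$)
$\sqrt{g{\left(519,287 \right)} - 181325} = \sqrt{\left(- \frac{2}{3}\right) 519 \left(1 + 287\right) - 181325} = \sqrt{\left(- \frac{2}{3}\right) 519 \cdot 288 - 181325} = \sqrt{-99648 - 181325} = \sqrt{-280973} = i \sqrt{280973}$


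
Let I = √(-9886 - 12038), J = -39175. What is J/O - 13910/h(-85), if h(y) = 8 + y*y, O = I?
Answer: -13910/7233 + 39175*I*√609/3654 ≈ -1.9231 + 264.58*I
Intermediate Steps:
I = 6*I*√609 (I = √(-21924) = 6*I*√609 ≈ 148.07*I)
O = 6*I*√609 ≈ 148.07*I
h(y) = 8 + y²
J/O - 13910/h(-85) = -39175*(-I*√609/3654) - 13910/(8 + (-85)²) = -(-39175)*I*√609/3654 - 13910/(8 + 7225) = 39175*I*√609/3654 - 13910/7233 = -13910/7233 + 39175*I*√609/3654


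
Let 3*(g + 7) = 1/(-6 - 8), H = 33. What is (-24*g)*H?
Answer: 38940/7 ≈ 5562.9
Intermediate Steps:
g = -295/42 (g = -7 + 1/(3*(-6 - 8)) = -7 + (⅓)/(-14) = -7 + (⅓)*(-1/14) = -7 - 1/42 = -295/42 ≈ -7.0238)
(-24*g)*H = -24*(-295/42)*33 = (1180/7)*33 = 38940/7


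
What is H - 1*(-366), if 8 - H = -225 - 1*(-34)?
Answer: 565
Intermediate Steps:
H = 199 (H = 8 - (-225 - 1*(-34)) = 8 - (-225 + 34) = 8 - 1*(-191) = 8 + 191 = 199)
H - 1*(-366) = 199 - 1*(-366) = 199 + 366 = 565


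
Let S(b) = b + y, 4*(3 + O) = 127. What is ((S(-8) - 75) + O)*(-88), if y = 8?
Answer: 4070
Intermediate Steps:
O = 115/4 (O = -3 + (¼)*127 = -3 + 127/4 = 115/4 ≈ 28.750)
S(b) = 8 + b (S(b) = b + 8 = 8 + b)
((S(-8) - 75) + O)*(-88) = (((8 - 8) - 75) + 115/4)*(-88) = ((0 - 75) + 115/4)*(-88) = (-75 + 115/4)*(-88) = -185/4*(-88) = 4070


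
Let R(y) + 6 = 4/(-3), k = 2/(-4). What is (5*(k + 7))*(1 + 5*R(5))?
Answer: -6955/6 ≈ -1159.2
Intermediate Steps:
k = -½ (k = 2*(-¼) = -½ ≈ -0.50000)
R(y) = -22/3 (R(y) = -6 + 4/(-3) = -6 + 4*(-⅓) = -6 - 4/3 = -22/3)
(5*(k + 7))*(1 + 5*R(5)) = (5*(-½ + 7))*(1 + 5*(-22/3)) = (5*(13/2))*(1 - 110/3) = (65/2)*(-107/3) = -6955/6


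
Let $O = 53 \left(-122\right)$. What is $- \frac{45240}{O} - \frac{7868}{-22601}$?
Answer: $\frac{536671864}{73069033} \approx 7.3447$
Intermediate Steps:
$O = -6466$
$- \frac{45240}{O} - \frac{7868}{-22601} = - \frac{45240}{-6466} - \frac{7868}{-22601} = \left(-45240\right) \left(- \frac{1}{6466}\right) - - \frac{7868}{22601} = \frac{22620}{3233} + \frac{7868}{22601} = \frac{536671864}{73069033}$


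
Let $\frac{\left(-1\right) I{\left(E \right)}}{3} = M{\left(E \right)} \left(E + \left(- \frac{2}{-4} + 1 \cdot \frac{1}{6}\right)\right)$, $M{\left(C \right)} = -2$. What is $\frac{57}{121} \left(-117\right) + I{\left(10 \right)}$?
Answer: $\frac{1075}{121} \approx 8.8843$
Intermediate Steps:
$I{\left(E \right)} = 4 + 6 E$ ($I{\left(E \right)} = - 3 \left(- 2 \left(E + \left(- \frac{2}{-4} + 1 \cdot \frac{1}{6}\right)\right)\right) = - 3 \left(- 2 \left(E + \left(\left(-2\right) \left(- \frac{1}{4}\right) + 1 \cdot \frac{1}{6}\right)\right)\right) = - 3 \left(- 2 \left(E + \left(\frac{1}{2} + \frac{1}{6}\right)\right)\right) = - 3 \left(- 2 \left(E + \frac{2}{3}\right)\right) = - 3 \left(- 2 \left(\frac{2}{3} + E\right)\right) = - 3 \left(- \frac{4}{3} - 2 E\right) = 4 + 6 E$)
$\frac{57}{121} \left(-117\right) + I{\left(10 \right)} = \frac{57}{121} \left(-117\right) + \left(4 + 6 \cdot 10\right) = 57 \cdot \frac{1}{121} \left(-117\right) + \left(4 + 60\right) = \frac{57}{121} \left(-117\right) + 64 = - \frac{6669}{121} + 64 = \frac{1075}{121}$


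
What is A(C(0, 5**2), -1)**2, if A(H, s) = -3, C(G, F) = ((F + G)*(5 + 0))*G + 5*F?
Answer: 9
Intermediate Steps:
C(G, F) = 5*F + G*(5*F + 5*G) (C(G, F) = ((F + G)*5)*G + 5*F = (5*F + 5*G)*G + 5*F = G*(5*F + 5*G) + 5*F = 5*F + G*(5*F + 5*G))
A(C(0, 5**2), -1)**2 = (-3)**2 = 9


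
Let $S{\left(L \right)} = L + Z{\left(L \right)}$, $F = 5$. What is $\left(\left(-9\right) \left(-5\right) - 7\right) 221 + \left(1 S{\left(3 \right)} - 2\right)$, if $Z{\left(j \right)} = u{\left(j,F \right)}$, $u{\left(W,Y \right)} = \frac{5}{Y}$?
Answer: $8400$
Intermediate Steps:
$Z{\left(j \right)} = 1$ ($Z{\left(j \right)} = \frac{5}{5} = 5 \cdot \frac{1}{5} = 1$)
$S{\left(L \right)} = 1 + L$ ($S{\left(L \right)} = L + 1 = 1 + L$)
$\left(\left(-9\right) \left(-5\right) - 7\right) 221 + \left(1 S{\left(3 \right)} - 2\right) = \left(\left(-9\right) \left(-5\right) - 7\right) 221 - \left(2 - \left(1 + 3\right)\right) = \left(45 - 7\right) 221 + \left(1 \cdot 4 - 2\right) = 38 \cdot 221 + \left(4 - 2\right) = 8398 + 2 = 8400$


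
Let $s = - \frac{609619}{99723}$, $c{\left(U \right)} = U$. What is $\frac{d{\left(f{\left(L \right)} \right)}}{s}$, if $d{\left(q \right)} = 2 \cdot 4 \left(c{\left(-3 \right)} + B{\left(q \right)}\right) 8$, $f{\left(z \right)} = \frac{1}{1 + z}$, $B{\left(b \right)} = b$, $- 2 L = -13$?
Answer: $\frac{91479232}{3048095} \approx 30.012$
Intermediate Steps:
$L = \frac{13}{2}$ ($L = \left(- \frac{1}{2}\right) \left(-13\right) = \frac{13}{2} \approx 6.5$)
$s = - \frac{609619}{99723}$ ($s = \left(-609619\right) \frac{1}{99723} = - \frac{609619}{99723} \approx -6.1131$)
$d{\left(q \right)} = -192 + 64 q$ ($d{\left(q \right)} = 2 \cdot 4 \left(-3 + q\right) 8 = 2 \left(-12 + 4 q\right) 8 = \left(-24 + 8 q\right) 8 = -192 + 64 q$)
$\frac{d{\left(f{\left(L \right)} \right)}}{s} = \frac{-192 + \frac{64}{1 + \frac{13}{2}}}{- \frac{609619}{99723}} = \left(-192 + \frac{64}{\frac{15}{2}}\right) \left(- \frac{99723}{609619}\right) = \left(-192 + 64 \cdot \frac{2}{15}\right) \left(- \frac{99723}{609619}\right) = \left(-192 + \frac{128}{15}\right) \left(- \frac{99723}{609619}\right) = \left(- \frac{2752}{15}\right) \left(- \frac{99723}{609619}\right) = \frac{91479232}{3048095}$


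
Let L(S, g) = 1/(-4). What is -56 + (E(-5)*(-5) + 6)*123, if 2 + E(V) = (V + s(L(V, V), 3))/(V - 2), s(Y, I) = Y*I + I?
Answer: 46771/28 ≈ 1670.4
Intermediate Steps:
L(S, g) = -1/4
s(Y, I) = I + I*Y (s(Y, I) = I*Y + I = I + I*Y)
E(V) = -2 + (9/4 + V)/(-2 + V) (E(V) = -2 + (V + 3*(1 - 1/4))/(V - 2) = -2 + (V + 3*(3/4))/(-2 + V) = -2 + (V + 9/4)/(-2 + V) = -2 + (9/4 + V)/(-2 + V))
-56 + (E(-5)*(-5) + 6)*123 = -56 + (((25/4 - 1*(-5))/(-2 - 5))*(-5) + 6)*123 = -56 + (((25/4 + 5)/(-7))*(-5) + 6)*123 = -56 + (-1/7*45/4*(-5) + 6)*123 = -56 + (-45/28*(-5) + 6)*123 = -56 + (225/28 + 6)*123 = -56 + (393/28)*123 = -56 + 48339/28 = 46771/28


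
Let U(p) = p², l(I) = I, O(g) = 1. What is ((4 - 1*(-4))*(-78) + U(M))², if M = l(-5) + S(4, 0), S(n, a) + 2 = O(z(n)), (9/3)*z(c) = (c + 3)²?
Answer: 345744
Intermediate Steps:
z(c) = (3 + c)²/3 (z(c) = (c + 3)²/3 = (3 + c)²/3)
S(n, a) = -1 (S(n, a) = -2 + 1 = -1)
M = -6 (M = -5 - 1 = -6)
((4 - 1*(-4))*(-78) + U(M))² = ((4 - 1*(-4))*(-78) + (-6)²)² = ((4 + 4)*(-78) + 36)² = (8*(-78) + 36)² = (-624 + 36)² = (-588)² = 345744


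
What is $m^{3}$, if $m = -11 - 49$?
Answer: $-216000$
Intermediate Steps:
$m = -60$ ($m = -11 - 49 = -60$)
$m^{3} = \left(-60\right)^{3} = -216000$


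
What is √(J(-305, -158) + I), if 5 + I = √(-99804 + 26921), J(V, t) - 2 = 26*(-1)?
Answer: √(-29 + I*√72883) ≈ 11.012 + 12.258*I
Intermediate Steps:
J(V, t) = -24 (J(V, t) = 2 + 26*(-1) = 2 - 26 = -24)
I = -5 + I*√72883 (I = -5 + √(-99804 + 26921) = -5 + √(-72883) = -5 + I*√72883 ≈ -5.0 + 269.97*I)
√(J(-305, -158) + I) = √(-24 + (-5 + I*√72883)) = √(-29 + I*√72883)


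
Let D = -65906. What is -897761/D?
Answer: 897761/65906 ≈ 13.622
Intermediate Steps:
-897761/D = -897761/(-65906) = -897761*(-1/65906) = 897761/65906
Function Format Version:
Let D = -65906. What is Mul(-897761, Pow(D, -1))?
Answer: Rational(897761, 65906) ≈ 13.622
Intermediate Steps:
Mul(-897761, Pow(D, -1)) = Mul(-897761, Pow(-65906, -1)) = Mul(-897761, Rational(-1, 65906)) = Rational(897761, 65906)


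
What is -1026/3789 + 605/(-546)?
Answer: -316949/229866 ≈ -1.3788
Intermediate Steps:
-1026/3789 + 605/(-546) = -1026*1/3789 + 605*(-1/546) = -114/421 - 605/546 = -316949/229866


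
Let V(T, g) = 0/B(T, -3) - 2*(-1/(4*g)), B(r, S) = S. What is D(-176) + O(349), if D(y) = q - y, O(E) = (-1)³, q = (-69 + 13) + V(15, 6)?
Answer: 1429/12 ≈ 119.08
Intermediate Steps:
V(T, g) = 1/(2*g) (V(T, g) = 0/(-3) - 2*(-1/(4*g)) = 0*(-⅓) - 2*(-1/(4*g)) = 0 - (-1)/(2*g) = 0 + 1/(2*g) = 1/(2*g))
q = -671/12 (q = (-69 + 13) + (½)/6 = -56 + (½)*(⅙) = -56 + 1/12 = -671/12 ≈ -55.917)
O(E) = -1
D(y) = -671/12 - y
D(-176) + O(349) = (-671/12 - 1*(-176)) - 1 = (-671/12 + 176) - 1 = 1441/12 - 1 = 1429/12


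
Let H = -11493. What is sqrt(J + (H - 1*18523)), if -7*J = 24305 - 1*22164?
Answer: I*sqrt(1485771)/7 ≈ 174.13*I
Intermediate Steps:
J = -2141/7 (J = -(24305 - 1*22164)/7 = -(24305 - 22164)/7 = -1/7*2141 = -2141/7 ≈ -305.86)
sqrt(J + (H - 1*18523)) = sqrt(-2141/7 + (-11493 - 1*18523)) = sqrt(-2141/7 + (-11493 - 18523)) = sqrt(-2141/7 - 30016) = sqrt(-212253/7) = I*sqrt(1485771)/7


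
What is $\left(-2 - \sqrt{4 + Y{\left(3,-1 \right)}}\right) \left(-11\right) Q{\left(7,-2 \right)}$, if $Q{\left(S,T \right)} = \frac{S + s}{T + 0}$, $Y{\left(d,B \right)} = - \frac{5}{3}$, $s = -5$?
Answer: $-22 - \frac{11 \sqrt{21}}{3} \approx -38.803$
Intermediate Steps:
$Y{\left(d,B \right)} = - \frac{5}{3}$ ($Y{\left(d,B \right)} = \left(-5\right) \frac{1}{3} = - \frac{5}{3}$)
$Q{\left(S,T \right)} = \frac{-5 + S}{T}$ ($Q{\left(S,T \right)} = \frac{S - 5}{T + 0} = \frac{-5 + S}{T}$)
$\left(-2 - \sqrt{4 + Y{\left(3,-1 \right)}}\right) \left(-11\right) Q{\left(7,-2 \right)} = \left(-2 - \sqrt{4 - \frac{5}{3}}\right) \left(-11\right) \frac{-5 + 7}{-2} = \left(-2 - \sqrt{\frac{7}{3}}\right) \left(-11\right) \left(\left(- \frac{1}{2}\right) 2\right) = \left(-2 - \frac{\sqrt{21}}{3}\right) \left(-11\right) \left(-1\right) = \left(22 + \frac{11 \sqrt{21}}{3}\right) \left(-1\right) = -22 - \frac{11 \sqrt{21}}{3}$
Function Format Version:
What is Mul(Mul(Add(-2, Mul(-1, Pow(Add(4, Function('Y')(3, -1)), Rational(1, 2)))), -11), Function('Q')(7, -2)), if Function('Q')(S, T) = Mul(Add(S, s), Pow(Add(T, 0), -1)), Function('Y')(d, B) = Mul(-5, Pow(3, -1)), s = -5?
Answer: Add(-22, Mul(Rational(-11, 3), Pow(21, Rational(1, 2)))) ≈ -38.803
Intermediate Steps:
Function('Y')(d, B) = Rational(-5, 3) (Function('Y')(d, B) = Mul(-5, Rational(1, 3)) = Rational(-5, 3))
Function('Q')(S, T) = Mul(Pow(T, -1), Add(-5, S)) (Function('Q')(S, T) = Mul(Add(S, -5), Pow(Add(T, 0), -1)) = Mul(Add(-5, S), Pow(T, -1)) = Mul(Pow(T, -1), Add(-5, S)))
Mul(Mul(Add(-2, Mul(-1, Pow(Add(4, Function('Y')(3, -1)), Rational(1, 2)))), -11), Function('Q')(7, -2)) = Mul(Mul(Add(-2, Mul(-1, Pow(Add(4, Rational(-5, 3)), Rational(1, 2)))), -11), Mul(Pow(-2, -1), Add(-5, 7))) = Mul(Mul(Add(-2, Mul(-1, Pow(Rational(7, 3), Rational(1, 2)))), -11), Mul(Rational(-1, 2), 2)) = Mul(Mul(Add(-2, Mul(-1, Mul(Rational(1, 3), Pow(21, Rational(1, 2))))), -11), -1) = Mul(Mul(Add(-2, Mul(Rational(-1, 3), Pow(21, Rational(1, 2)))), -11), -1) = Mul(Add(22, Mul(Rational(11, 3), Pow(21, Rational(1, 2)))), -1) = Add(-22, Mul(Rational(-11, 3), Pow(21, Rational(1, 2))))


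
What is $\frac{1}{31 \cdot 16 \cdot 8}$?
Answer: $\frac{1}{3968} \approx 0.00025202$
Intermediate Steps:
$\frac{1}{31 \cdot 16 \cdot 8} = \frac{1}{496 \cdot 8} = \frac{1}{3968}$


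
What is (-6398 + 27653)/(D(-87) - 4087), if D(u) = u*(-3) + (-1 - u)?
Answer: -4251/748 ≈ -5.6832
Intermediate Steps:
D(u) = -1 - 4*u (D(u) = -3*u + (-1 - u) = -1 - 4*u)
(-6398 + 27653)/(D(-87) - 4087) = (-6398 + 27653)/((-1 - 4*(-87)) - 4087) = 21255/((-1 + 348) - 4087) = 21255/(347 - 4087) = 21255/(-3740) = 21255*(-1/3740) = -4251/748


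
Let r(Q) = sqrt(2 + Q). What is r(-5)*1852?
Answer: 1852*I*sqrt(3) ≈ 3207.8*I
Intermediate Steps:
r(-5)*1852 = sqrt(2 - 5)*1852 = sqrt(-3)*1852 = (I*sqrt(3))*1852 = 1852*I*sqrt(3)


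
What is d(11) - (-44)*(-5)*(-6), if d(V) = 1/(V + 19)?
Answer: 39601/30 ≈ 1320.0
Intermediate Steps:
d(V) = 1/(19 + V)
d(11) - (-44)*(-5)*(-6) = 1/(19 + 11) - (-44)*(-5)*(-6) = 1/30 - 11*20*(-6) = 1/30 - 220*(-6) = 1/30 + 1320 = 39601/30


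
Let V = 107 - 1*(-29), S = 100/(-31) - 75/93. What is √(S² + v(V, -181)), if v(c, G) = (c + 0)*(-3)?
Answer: I*√376463/31 ≈ 19.792*I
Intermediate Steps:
S = -125/31 (S = 100*(-1/31) - 75*1/93 = -100/31 - 25/31 = -125/31 ≈ -4.0323)
V = 136 (V = 107 + 29 = 136)
v(c, G) = -3*c (v(c, G) = c*(-3) = -3*c)
√(S² + v(V, -181)) = √((-125/31)² - 3*136) = √(15625/961 - 408) = √(-376463/961) = I*√376463/31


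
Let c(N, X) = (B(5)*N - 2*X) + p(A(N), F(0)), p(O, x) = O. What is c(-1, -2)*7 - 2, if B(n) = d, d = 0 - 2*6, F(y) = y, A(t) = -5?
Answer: 75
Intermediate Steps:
d = -12 (d = 0 - 12 = -12)
B(n) = -12
c(N, X) = -5 - 12*N - 2*X (c(N, X) = (-12*N - 2*X) - 5 = -5 - 12*N - 2*X)
c(-1, -2)*7 - 2 = (-5 - 12*(-1) - 2*(-2))*7 - 2 = (-5 + 12 + 4)*7 - 2 = 11*7 - 2 = 77 - 2 = 75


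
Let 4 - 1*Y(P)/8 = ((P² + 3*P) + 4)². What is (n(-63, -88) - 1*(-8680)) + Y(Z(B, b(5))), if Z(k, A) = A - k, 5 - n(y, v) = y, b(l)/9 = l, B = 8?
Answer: -17609268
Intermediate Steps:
b(l) = 9*l
n(y, v) = 5 - y
Y(P) = 32 - 8*(4 + P² + 3*P)² (Y(P) = 32 - 8*((P² + 3*P) + 4)² = 32 - 8*(4 + P² + 3*P)²)
(n(-63, -88) - 1*(-8680)) + Y(Z(B, b(5))) = ((5 - 1*(-63)) - 1*(-8680)) + (32 - 8*(4 + (9*5 - 1*8)² + 3*(9*5 - 1*8))²) = ((5 + 63) + 8680) + (32 - 8*(4 + (45 - 8)² + 3*(45 - 8))²) = (68 + 8680) + (32 - 8*(4 + 37² + 3*37)²) = 8748 + (32 - 8*(4 + 1369 + 111)²) = 8748 + (32 - 8*1484²) = 8748 + (32 - 8*2202256) = 8748 + (32 - 17618048) = 8748 - 17618016 = -17609268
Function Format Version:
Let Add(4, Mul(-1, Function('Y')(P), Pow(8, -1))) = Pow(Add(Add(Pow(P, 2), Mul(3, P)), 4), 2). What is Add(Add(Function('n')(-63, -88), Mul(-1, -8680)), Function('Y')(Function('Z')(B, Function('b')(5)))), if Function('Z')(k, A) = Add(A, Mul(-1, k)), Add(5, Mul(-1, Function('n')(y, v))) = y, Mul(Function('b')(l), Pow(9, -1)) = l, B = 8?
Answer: -17609268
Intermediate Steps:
Function('b')(l) = Mul(9, l)
Function('n')(y, v) = Add(5, Mul(-1, y))
Function('Y')(P) = Add(32, Mul(-8, Pow(Add(4, Pow(P, 2), Mul(3, P)), 2))) (Function('Y')(P) = Add(32, Mul(-8, Pow(Add(Add(Pow(P, 2), Mul(3, P)), 4), 2))) = Add(32, Mul(-8, Pow(Add(4, Pow(P, 2), Mul(3, P)), 2))))
Add(Add(Function('n')(-63, -88), Mul(-1, -8680)), Function('Y')(Function('Z')(B, Function('b')(5)))) = Add(Add(Add(5, Mul(-1, -63)), Mul(-1, -8680)), Add(32, Mul(-8, Pow(Add(4, Pow(Add(Mul(9, 5), Mul(-1, 8)), 2), Mul(3, Add(Mul(9, 5), Mul(-1, 8)))), 2)))) = Add(Add(Add(5, 63), 8680), Add(32, Mul(-8, Pow(Add(4, Pow(Add(45, -8), 2), Mul(3, Add(45, -8))), 2)))) = Add(Add(68, 8680), Add(32, Mul(-8, Pow(Add(4, Pow(37, 2), Mul(3, 37)), 2)))) = Add(8748, Add(32, Mul(-8, Pow(Add(4, 1369, 111), 2)))) = Add(8748, Add(32, Mul(-8, Pow(1484, 2)))) = Add(8748, Add(32, Mul(-8, 2202256))) = Add(8748, Add(32, -17618048)) = Add(8748, -17618016) = -17609268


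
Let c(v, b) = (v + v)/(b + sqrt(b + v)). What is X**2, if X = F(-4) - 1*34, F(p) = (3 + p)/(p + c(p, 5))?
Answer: 292681/256 ≈ 1143.3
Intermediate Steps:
c(v, b) = 2*v/(b + sqrt(b + v)) (c(v, b) = (2*v)/(b + sqrt(b + v)) = 2*v/(b + sqrt(b + v)))
F(p) = (3 + p)/(p + 2*p/(5 + sqrt(5 + p)))
X = -541/16 (X = (3 - 4)*(5 + sqrt(5 - 4))/((-4)*(7 + sqrt(5 - 4))) - 1*34 = -1/4*(-1)*(5 + sqrt(1))/(7 + sqrt(1)) - 34 = -1/4*(-1)*(5 + 1)/(7 + 1) - 34 = -1/4*(-1)*6/8 - 34 = -1/4*1/8*(-1)*6 - 34 = 3/16 - 34 = -541/16 ≈ -33.813)
X**2 = (-541/16)**2 = 292681/256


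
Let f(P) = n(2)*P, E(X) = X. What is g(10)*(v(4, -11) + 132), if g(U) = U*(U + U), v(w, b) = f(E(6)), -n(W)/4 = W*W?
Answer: 7200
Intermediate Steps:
n(W) = -4*W**2 (n(W) = -4*W*W = -4*W**2)
f(P) = -16*P (f(P) = (-4*2**2)*P = (-4*4)*P = -16*P)
v(w, b) = -96 (v(w, b) = -16*6 = -96)
g(U) = 2*U**2 (g(U) = U*(2*U) = 2*U**2)
g(10)*(v(4, -11) + 132) = (2*10**2)*(-96 + 132) = (2*100)*36 = 200*36 = 7200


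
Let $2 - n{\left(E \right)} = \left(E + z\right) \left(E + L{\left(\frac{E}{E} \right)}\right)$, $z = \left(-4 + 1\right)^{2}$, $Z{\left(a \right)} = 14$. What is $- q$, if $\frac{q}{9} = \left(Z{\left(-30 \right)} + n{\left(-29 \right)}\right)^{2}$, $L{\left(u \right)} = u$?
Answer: $-2663424$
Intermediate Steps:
$z = 9$ ($z = \left(-3\right)^{2} = 9$)
$n{\left(E \right)} = 2 - \left(1 + E\right) \left(9 + E\right)$ ($n{\left(E \right)} = 2 - \left(E + 9\right) \left(E + \frac{E}{E}\right) = 2 - \left(9 + E\right) \left(E + 1\right) = 2 - \left(9 + E\right) \left(1 + E\right) = 2 - \left(1 + E\right) \left(9 + E\right)$)
$q = 2663424$ ($q = 9 \left(14 - 558\right)^{2} = 9 \left(-544\right)^{2} = 9 \cdot 295936 = 2663424$)
$- q = \left(-1\right) 2663424 = -2663424$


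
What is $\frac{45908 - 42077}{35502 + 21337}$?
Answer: $\frac{3831}{56839} \approx 0.067401$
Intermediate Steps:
$\frac{45908 - 42077}{35502 + 21337} = \frac{3831}{56839}$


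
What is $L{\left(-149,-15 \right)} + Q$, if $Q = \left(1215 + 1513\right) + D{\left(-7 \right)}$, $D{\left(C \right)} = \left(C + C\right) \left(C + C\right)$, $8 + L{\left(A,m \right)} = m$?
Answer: $2901$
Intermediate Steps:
$L{\left(A,m \right)} = -8 + m$
$D{\left(C \right)} = 4 C^{2}$ ($D{\left(C \right)} = 2 C 2 C = 4 C^{2}$)
$Q = 2924$ ($Q = \left(1215 + 1513\right) + 4 \left(-7\right)^{2} = 2728 + 4 \cdot 49 = 2728 + 196 = 2924$)
$L{\left(-149,-15 \right)} + Q = \left(-8 - 15\right) + 2924 = -23 + 2924 = 2901$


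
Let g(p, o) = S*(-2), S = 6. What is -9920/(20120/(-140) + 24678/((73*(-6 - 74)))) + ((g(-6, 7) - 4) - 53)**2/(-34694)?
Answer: 7020325216627/104910943742 ≈ 66.917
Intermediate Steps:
g(p, o) = -12 (g(p, o) = 6*(-2) = -12)
-9920/(20120/(-140) + 24678/((73*(-6 - 74)))) + ((g(-6, 7) - 4) - 53)**2/(-34694) = -9920/(20120/(-140) + 24678/((73*(-6 - 74)))) + ((-12 - 4) - 53)**2/(-34694) = -9920/(20120*(-1/140) + 24678/((73*(-80)))) + (-16 - 53)**2*(-1/34694) = -9920/(-1006/7 + 24678/(-5840)) + (-69)**2*(-1/34694) = -9920/(-1006/7 + 24678*(-1/5840)) + 4761*(-1/34694) = -9920/(-1006/7 - 12339/2920) - 4761/34694 = -9920/(-3023893/20440) - 4761/34694 = -9920*(-20440/3023893) - 4761/34694 = 202764800/3023893 - 4761/34694 = 7020325216627/104910943742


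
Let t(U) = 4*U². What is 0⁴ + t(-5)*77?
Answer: 7700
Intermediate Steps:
0⁴ + t(-5)*77 = 0⁴ + (4*(-5)²)*77 = 0 + (4*25)*77 = 0 + 100*77 = 0 + 7700 = 7700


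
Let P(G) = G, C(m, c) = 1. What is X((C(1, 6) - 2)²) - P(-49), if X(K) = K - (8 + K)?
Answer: 41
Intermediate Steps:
X(K) = -8 (X(K) = K + (-8 - K) = -8)
X((C(1, 6) - 2)²) - P(-49) = -8 - 1*(-49) = -8 + 49 = 41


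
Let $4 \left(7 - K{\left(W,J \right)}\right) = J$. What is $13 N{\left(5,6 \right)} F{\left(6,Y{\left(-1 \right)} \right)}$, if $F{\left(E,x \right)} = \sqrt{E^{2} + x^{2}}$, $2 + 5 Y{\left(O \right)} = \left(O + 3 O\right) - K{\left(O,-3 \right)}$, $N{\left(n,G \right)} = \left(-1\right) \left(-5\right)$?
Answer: $\frac{65 \sqrt{697}}{4} \approx 429.01$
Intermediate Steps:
$N{\left(n,G \right)} = 5$
$K{\left(W,J \right)} = 7 - \frac{J}{4}$
$Y{\left(O \right)} = - \frac{39}{20} + \frac{4 O}{5}$ ($Y{\left(O \right)} = - \frac{2}{5} + \frac{\left(O + 3 O\right) - \left(7 - - \frac{3}{4}\right)}{5} = - \frac{2}{5} + \frac{4 O - \left(7 + \frac{3}{4}\right)}{5} = - \frac{2}{5} + \frac{4 O - \frac{31}{4}}{5} = - \frac{2}{5} + \frac{- \frac{31}{4} + 4 O}{5} = - \frac{2}{5} + \left(- \frac{31}{20} + \frac{4 O}{5}\right) = - \frac{39}{20} + \frac{4 O}{5}$)
$13 N{\left(5,6 \right)} F{\left(6,Y{\left(-1 \right)} \right)} = 13 \cdot 5 \sqrt{6^{2} + \left(- \frac{39}{20} + \frac{4}{5} \left(-1\right)\right)^{2}} = 65 \sqrt{36 + \left(- \frac{39}{20} - \frac{4}{5}\right)^{2}} = 65 \sqrt{36 + \left(- \frac{11}{4}\right)^{2}} = 65 \sqrt{36 + \frac{121}{16}} = 65 \sqrt{\frac{697}{16}} = 65 \frac{\sqrt{697}}{4} = \frac{65 \sqrt{697}}{4}$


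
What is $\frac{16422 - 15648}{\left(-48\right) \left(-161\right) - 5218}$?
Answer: $\frac{387}{1255} \approx 0.30837$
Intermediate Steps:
$\frac{16422 - 15648}{\left(-48\right) \left(-161\right) - 5218} = \frac{774}{7728 - 5218} = \frac{774}{2510} = 774 \cdot \frac{1}{2510} = \frac{387}{1255}$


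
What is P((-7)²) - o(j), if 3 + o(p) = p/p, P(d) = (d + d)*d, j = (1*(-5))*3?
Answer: 4804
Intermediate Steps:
j = -15 (j = -5*3 = -15)
P(d) = 2*d² (P(d) = (2*d)*d = 2*d²)
o(p) = -2 (o(p) = -3 + p/p = -3 + 1 = -2)
P((-7)²) - o(j) = 2*((-7)²)² - 1*(-2) = 2*49² + 2 = 2*2401 + 2 = 4802 + 2 = 4804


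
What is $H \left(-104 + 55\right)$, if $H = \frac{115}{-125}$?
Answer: $\frac{1127}{25} \approx 45.08$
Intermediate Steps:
$H = - \frac{23}{25}$ ($H = 115 \left(- \frac{1}{125}\right) = - \frac{23}{25} \approx -0.92$)
$H \left(-104 + 55\right) = - \frac{23 \left(-104 + 55\right)}{25} = \left(- \frac{23}{25}\right) \left(-49\right) = \frac{1127}{25}$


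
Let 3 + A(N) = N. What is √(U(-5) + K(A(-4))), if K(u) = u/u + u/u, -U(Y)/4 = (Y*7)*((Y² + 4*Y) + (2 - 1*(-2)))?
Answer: √1262 ≈ 35.525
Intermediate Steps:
A(N) = -3 + N
U(Y) = -28*Y*(4 + Y² + 4*Y) (U(Y) = -4*Y*7*((Y² + 4*Y) + (2 - 1*(-2))) = -4*7*Y*((Y² + 4*Y) + (2 + 2)) = -4*7*Y*((Y² + 4*Y) + 4) = -4*7*Y*(4 + Y² + 4*Y) = -28*Y*(4 + Y² + 4*Y))
K(u) = 2 (K(u) = 1 + 1 = 2)
√(U(-5) + K(A(-4))) = √(-28*(-5)*(4 + (-5)² + 4*(-5)) + 2) = √(-28*(-5)*(4 + 25 - 20) + 2) = √(-28*(-5)*9 + 2) = √(1260 + 2) = √1262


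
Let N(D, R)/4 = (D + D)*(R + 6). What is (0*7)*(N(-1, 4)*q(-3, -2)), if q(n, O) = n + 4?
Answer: 0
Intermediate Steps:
q(n, O) = 4 + n
N(D, R) = 8*D*(6 + R) (N(D, R) = 4*((D + D)*(R + 6)) = 4*((2*D)*(6 + R)) = 4*(2*D*(6 + R)) = 8*D*(6 + R))
(0*7)*(N(-1, 4)*q(-3, -2)) = (0*7)*((8*(-1)*(6 + 4))*(4 - 3)) = 0*((8*(-1)*10)*1) = 0*(-80*1) = 0*(-80) = 0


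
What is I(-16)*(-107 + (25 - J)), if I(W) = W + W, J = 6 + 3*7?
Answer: 3488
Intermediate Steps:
J = 27 (J = 6 + 21 = 27)
I(W) = 2*W
I(-16)*(-107 + (25 - J)) = (2*(-16))*(-107 + (25 - 1*27)) = -32*(-107 + (25 - 27)) = -32*(-107 - 2) = -32*(-109) = 3488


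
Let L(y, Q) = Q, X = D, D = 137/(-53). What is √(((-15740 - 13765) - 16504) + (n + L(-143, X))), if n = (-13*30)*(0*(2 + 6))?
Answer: I*√129246542/53 ≈ 214.5*I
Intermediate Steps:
n = 0 (n = -0*8 = -390*0 = 0)
D = -137/53 (D = 137*(-1/53) = -137/53 ≈ -2.5849)
X = -137/53 ≈ -2.5849
√(((-15740 - 13765) - 16504) + (n + L(-143, X))) = √(((-15740 - 13765) - 16504) + (0 - 137/53)) = √((-29505 - 16504) - 137/53) = √(-46009 - 137/53) = √(-2438614/53) = I*√129246542/53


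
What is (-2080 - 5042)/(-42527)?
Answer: 7122/42527 ≈ 0.16747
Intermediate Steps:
(-2080 - 5042)/(-42527) = -7122*(-1/42527) = 7122/42527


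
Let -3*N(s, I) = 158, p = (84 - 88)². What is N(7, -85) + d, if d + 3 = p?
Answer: -119/3 ≈ -39.667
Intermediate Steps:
p = 16 (p = (-4)² = 16)
N(s, I) = -158/3 (N(s, I) = -⅓*158 = -158/3)
d = 13 (d = -3 + 16 = 13)
N(7, -85) + d = -158/3 + 13 = -119/3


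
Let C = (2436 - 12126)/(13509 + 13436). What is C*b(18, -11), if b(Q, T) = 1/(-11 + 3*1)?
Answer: 57/1268 ≈ 0.044953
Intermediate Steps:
C = -114/317 (C = -9690/26945 = -9690*1/26945 = -114/317 ≈ -0.35962)
b(Q, T) = -⅛ (b(Q, T) = 1/(-11 + 3) = 1/(-8) = -⅛)
C*b(18, -11) = -114/317*(-⅛) = 57/1268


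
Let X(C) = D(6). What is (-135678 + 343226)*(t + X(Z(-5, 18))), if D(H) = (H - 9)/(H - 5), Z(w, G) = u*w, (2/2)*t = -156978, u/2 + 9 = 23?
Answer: -32581092588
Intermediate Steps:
u = 28 (u = -18 + 2*23 = -18 + 46 = 28)
t = -156978
Z(w, G) = 28*w
D(H) = (-9 + H)/(-5 + H)
X(C) = -3 (X(C) = (-9 + 6)/(-5 + 6) = -3/1 = 1*(-3) = -3)
(-135678 + 343226)*(t + X(Z(-5, 18))) = (-135678 + 343226)*(-156978 - 3) = 207548*(-156981) = -32581092588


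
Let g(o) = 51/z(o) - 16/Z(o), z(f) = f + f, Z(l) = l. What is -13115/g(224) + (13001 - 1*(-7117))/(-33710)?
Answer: -99032080721/320245 ≈ -3.0924e+5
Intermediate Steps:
z(f) = 2*f
g(o) = 19/(2*o) (g(o) = 51/((2*o)) - 16/o = 51*(1/(2*o)) - 16/o = 51/(2*o) - 16/o = 19/(2*o))
-13115/g(224) + (13001 - 1*(-7117))/(-33710) = -13115/((19/2)/224) + (13001 - 1*(-7117))/(-33710) = -13115/((19/2)*(1/224)) + (13001 + 7117)*(-1/33710) = -13115/19/448 + 20118*(-1/33710) = -13115*448/19 - 10059/16855 = -5875520/19 - 10059/16855 = -99032080721/320245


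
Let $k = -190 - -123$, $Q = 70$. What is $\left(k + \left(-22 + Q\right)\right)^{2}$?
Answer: $361$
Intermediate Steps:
$k = -67$ ($k = -190 + 123 = -67$)
$\left(k + \left(-22 + Q\right)\right)^{2} = \left(-67 + \left(-22 + 70\right)\right)^{2} = \left(-67 + 48\right)^{2} = \left(-19\right)^{2} = 361$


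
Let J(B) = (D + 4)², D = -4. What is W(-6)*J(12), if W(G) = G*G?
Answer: 0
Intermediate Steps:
W(G) = G²
J(B) = 0 (J(B) = (-4 + 4)² = 0² = 0)
W(-6)*J(12) = (-6)²*0 = 36*0 = 0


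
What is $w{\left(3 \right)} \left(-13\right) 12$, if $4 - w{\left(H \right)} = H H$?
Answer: $780$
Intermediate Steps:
$w{\left(H \right)} = 4 - H^{2}$ ($w{\left(H \right)} = 4 - H H = 4 - H^{2}$)
$w{\left(3 \right)} \left(-13\right) 12 = \left(4 - 3^{2}\right) \left(-13\right) 12 = \left(4 - 9\right) \left(-13\right) 12 = \left(-5\right) \left(-13\right) 12 = 65 \cdot 12 = 780$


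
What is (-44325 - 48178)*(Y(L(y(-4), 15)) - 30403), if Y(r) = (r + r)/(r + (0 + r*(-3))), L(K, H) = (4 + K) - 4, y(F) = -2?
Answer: 2812461212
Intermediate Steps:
L(K, H) = K
Y(r) = -1 (Y(r) = (2*r)/(r + (0 - 3*r)) = (2*r)/(r - 3*r) = (2*r)/((-2*r)) = (2*r)*(-1/(2*r)) = -1)
(-44325 - 48178)*(Y(L(y(-4), 15)) - 30403) = (-44325 - 48178)*(-1 - 30403) = -92503*(-30404) = 2812461212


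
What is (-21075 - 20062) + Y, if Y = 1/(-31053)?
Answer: -1277427262/31053 ≈ -41137.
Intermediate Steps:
Y = -1/31053 ≈ -3.2203e-5
(-21075 - 20062) + Y = (-21075 - 20062) - 1/31053 = -41137 - 1/31053 = -1277427262/31053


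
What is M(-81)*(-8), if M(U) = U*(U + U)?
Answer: -104976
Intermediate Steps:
M(U) = 2*U² (M(U) = U*(2*U) = 2*U²)
M(-81)*(-8) = (2*(-81)²)*(-8) = (2*6561)*(-8) = 13122*(-8) = -104976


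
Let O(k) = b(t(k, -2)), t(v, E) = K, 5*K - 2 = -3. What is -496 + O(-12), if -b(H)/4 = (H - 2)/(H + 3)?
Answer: -3450/7 ≈ -492.86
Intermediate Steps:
K = -1/5 (K = 2/5 + (1/5)*(-3) = 2/5 - 3/5 = -1/5 ≈ -0.20000)
t(v, E) = -1/5
b(H) = -4*(-2 + H)/(3 + H) (b(H) = -4*(H - 2)/(H + 3) = -4*(-2 + H)/(3 + H))
O(k) = 22/7 (O(k) = 4*(2 - 1*(-1/5))/(3 - 1/5) = 4*(2 + 1/5)/(14/5) = 4*(5/14)*(11/5) = 22/7)
-496 + O(-12) = -496 + 22/7 = -3450/7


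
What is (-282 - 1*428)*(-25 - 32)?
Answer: 40470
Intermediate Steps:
(-282 - 1*428)*(-25 - 32) = (-282 - 428)*(-57) = -710*(-57) = 40470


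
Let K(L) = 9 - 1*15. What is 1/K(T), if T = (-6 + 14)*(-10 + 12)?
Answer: -⅙ ≈ -0.16667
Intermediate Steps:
T = 16 (T = 8*2 = 16)
K(L) = -6 (K(L) = 9 - 15 = -6)
1/K(T) = 1/(-6) = -⅙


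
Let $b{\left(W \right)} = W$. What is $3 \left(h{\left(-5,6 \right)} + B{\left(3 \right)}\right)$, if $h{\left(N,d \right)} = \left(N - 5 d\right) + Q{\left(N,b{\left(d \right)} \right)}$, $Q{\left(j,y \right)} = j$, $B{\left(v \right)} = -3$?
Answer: $-129$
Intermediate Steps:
$h{\left(N,d \right)} = - 5 d + 2 N$ ($h{\left(N,d \right)} = \left(N - 5 d\right) + N = - 5 d + 2 N$)
$3 \left(h{\left(-5,6 \right)} + B{\left(3 \right)}\right) = 3 \left(\left(\left(-5\right) 6 + 2 \left(-5\right)\right) - 3\right) = 3 \left(\left(-30 - 10\right) - 3\right) = 3 \left(-40 - 3\right) = 3 \left(-43\right) = -129$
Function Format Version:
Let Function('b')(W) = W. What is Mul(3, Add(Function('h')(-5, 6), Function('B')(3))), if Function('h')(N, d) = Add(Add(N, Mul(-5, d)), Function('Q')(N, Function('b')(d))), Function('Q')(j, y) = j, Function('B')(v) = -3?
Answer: -129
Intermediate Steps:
Function('h')(N, d) = Add(Mul(-5, d), Mul(2, N)) (Function('h')(N, d) = Add(Add(N, Mul(-5, d)), N) = Add(Mul(-5, d), Mul(2, N)))
Mul(3, Add(Function('h')(-5, 6), Function('B')(3))) = Mul(3, Add(Add(Mul(-5, 6), Mul(2, -5)), -3)) = Mul(3, Add(Add(-30, -10), -3)) = Mul(3, Add(-40, -3)) = Mul(3, -43) = -129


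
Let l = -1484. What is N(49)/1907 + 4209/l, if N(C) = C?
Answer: -7953847/2829988 ≈ -2.8106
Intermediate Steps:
N(49)/1907 + 4209/l = 49/1907 + 4209/(-1484) = 49*(1/1907) + 4209*(-1/1484) = 49/1907 - 4209/1484 = -7953847/2829988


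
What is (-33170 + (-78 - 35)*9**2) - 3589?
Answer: -45912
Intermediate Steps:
(-33170 + (-78 - 35)*9**2) - 3589 = (-33170 - 113*81) - 3589 = (-33170 - 9153) - 3589 = -42323 - 3589 = -45912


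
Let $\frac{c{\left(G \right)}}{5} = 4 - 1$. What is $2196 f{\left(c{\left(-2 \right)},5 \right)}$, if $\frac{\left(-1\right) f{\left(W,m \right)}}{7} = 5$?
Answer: $-76860$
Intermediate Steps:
$c{\left(G \right)} = 15$ ($c{\left(G \right)} = 5 \left(4 - 1\right) = 5 \cdot 3 = 15$)
$f{\left(W,m \right)} = -35$ ($f{\left(W,m \right)} = \left(-7\right) 5 = -35$)
$2196 f{\left(c{\left(-2 \right)},5 \right)} = 2196 \left(-35\right) = -76860$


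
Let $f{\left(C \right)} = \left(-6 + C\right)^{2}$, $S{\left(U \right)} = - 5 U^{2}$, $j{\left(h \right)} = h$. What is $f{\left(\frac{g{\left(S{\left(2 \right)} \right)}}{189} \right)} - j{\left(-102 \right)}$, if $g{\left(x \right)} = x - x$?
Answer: $138$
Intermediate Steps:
$g{\left(x \right)} = 0$
$f{\left(\frac{g{\left(S{\left(2 \right)} \right)}}{189} \right)} - j{\left(-102 \right)} = \left(-6 + \frac{0}{189}\right)^{2} - -102 = \left(-6 + 0 \cdot \frac{1}{189}\right)^{2} + 102 = \left(-6 + 0\right)^{2} + 102 = \left(-6\right)^{2} + 102 = 36 + 102 = 138$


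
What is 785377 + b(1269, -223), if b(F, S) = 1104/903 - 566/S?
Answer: 52717112801/67123 ≈ 7.8538e+5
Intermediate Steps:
b(F, S) = 368/301 - 566/S (b(F, S) = 1104*(1/903) - 566/S = 368/301 - 566/S)
785377 + b(1269, -223) = 785377 + (368/301 - 566/(-223)) = 785377 + (368/301 - 566*(-1/223)) = 785377 + (368/301 + 566/223) = 785377 + 252430/67123 = 52717112801/67123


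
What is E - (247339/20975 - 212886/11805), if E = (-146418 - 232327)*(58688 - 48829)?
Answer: -61639126548415578/16507325 ≈ -3.7340e+9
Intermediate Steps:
E = -3734046955 (E = -378745*9859 = -3734046955)
E - (247339/20975 - 212886/11805) = -3734046955 - (247339/20975 - 212886/11805) = -3734046955 - (247339*(1/20975) - 212886*1/11805) = -3734046955 - (247339/20975 - 70962/3935) = -3734046955 - 1*(-103029797/16507325) = -3734046955 + 103029797/16507325 = -61639126548415578/16507325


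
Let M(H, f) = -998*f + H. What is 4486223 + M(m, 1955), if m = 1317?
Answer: 2536450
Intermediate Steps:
M(H, f) = H - 998*f
4486223 + M(m, 1955) = 4486223 + (1317 - 998*1955) = 4486223 + (1317 - 1951090) = 4486223 - 1949773 = 2536450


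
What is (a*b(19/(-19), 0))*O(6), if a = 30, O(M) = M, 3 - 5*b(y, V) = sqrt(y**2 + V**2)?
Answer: 72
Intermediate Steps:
b(y, V) = 3/5 - sqrt(V**2 + y**2)/5 (b(y, V) = 3/5 - sqrt(y**2 + V**2)/5 = 3/5 - sqrt(V**2 + y**2)/5)
(a*b(19/(-19), 0))*O(6) = (30*(3/5 - sqrt(0**2 + (19/(-19))**2)/5))*6 = (30*(3/5 - sqrt(0 + (19*(-1/19))**2)/5))*6 = (30*(3/5 - sqrt(0 + (-1)**2)/5))*6 = (30*(3/5 - sqrt(0 + 1)/5))*6 = (30*(3/5 - sqrt(1)/5))*6 = (30*(3/5 - 1/5*1))*6 = (30*(3/5 - 1/5))*6 = (30*(2/5))*6 = 12*6 = 72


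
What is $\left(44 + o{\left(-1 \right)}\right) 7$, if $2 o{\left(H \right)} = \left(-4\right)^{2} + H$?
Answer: $\frac{721}{2} \approx 360.5$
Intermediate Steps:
$o{\left(H \right)} = 8 + \frac{H}{2}$ ($o{\left(H \right)} = \frac{\left(-4\right)^{2} + H}{2} = \frac{16 + H}{2} = 8 + \frac{H}{2}$)
$\left(44 + o{\left(-1 \right)}\right) 7 = \left(44 + \left(8 + \frac{1}{2} \left(-1\right)\right)\right) 7 = \left(44 + \left(8 - \frac{1}{2}\right)\right) 7 = \left(44 + \frac{15}{2}\right) 7 = \frac{103}{2} \cdot 7 = \frac{721}{2}$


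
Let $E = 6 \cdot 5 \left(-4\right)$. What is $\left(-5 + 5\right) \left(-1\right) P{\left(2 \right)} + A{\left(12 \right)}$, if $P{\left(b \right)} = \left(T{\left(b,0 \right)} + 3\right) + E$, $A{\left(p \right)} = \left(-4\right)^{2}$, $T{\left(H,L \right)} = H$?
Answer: $16$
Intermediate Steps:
$E = -120$ ($E = 30 \left(-4\right) = -120$)
$A{\left(p \right)} = 16$
$P{\left(b \right)} = -117 + b$ ($P{\left(b \right)} = \left(b + 3\right) - 120 = \left(3 + b\right) - 120 = -117 + b$)
$\left(-5 + 5\right) \left(-1\right) P{\left(2 \right)} + A{\left(12 \right)} = \left(-5 + 5\right) \left(-1\right) \left(-117 + 2\right) + 16 = 0 \left(-1\right) \left(-115\right) + 16 = 0 \left(-115\right) + 16 = 0 + 16 = 16$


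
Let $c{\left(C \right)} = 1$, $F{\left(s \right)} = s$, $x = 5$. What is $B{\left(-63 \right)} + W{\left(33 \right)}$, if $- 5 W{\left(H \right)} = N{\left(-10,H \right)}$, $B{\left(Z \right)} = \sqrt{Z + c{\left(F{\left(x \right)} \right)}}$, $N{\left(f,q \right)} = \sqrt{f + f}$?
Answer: $i \left(\sqrt{62} - \frac{2 \sqrt{5}}{5}\right) \approx 6.9796 i$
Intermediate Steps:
$N{\left(f,q \right)} = \sqrt{2} \sqrt{f}$ ($N{\left(f,q \right)} = \sqrt{2 f} = \sqrt{2} \sqrt{f}$)
$B{\left(Z \right)} = \sqrt{1 + Z}$ ($B{\left(Z \right)} = \sqrt{Z + 1} = \sqrt{1 + Z}$)
$W{\left(H \right)} = - \frac{2 i \sqrt{5}}{5}$ ($W{\left(H \right)} = - \frac{\sqrt{2} \sqrt{-10}}{5} = - \frac{\sqrt{2} i \sqrt{10}}{5} = - \frac{2 i \sqrt{5}}{5}$)
$B{\left(-63 \right)} + W{\left(33 \right)} = \sqrt{1 - 63} - \frac{2 i \sqrt{5}}{5} = \sqrt{-62} - \frac{2 i \sqrt{5}}{5} = i \sqrt{62} - \frac{2 i \sqrt{5}}{5}$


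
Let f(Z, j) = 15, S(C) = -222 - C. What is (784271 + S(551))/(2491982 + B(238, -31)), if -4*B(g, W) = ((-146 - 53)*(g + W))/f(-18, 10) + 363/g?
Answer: 3729450480/11865100483 ≈ 0.31432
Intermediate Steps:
B(g, W) = -363/(4*g) + 199*W/60 + 199*g/60 (B(g, W) = -(((-146 - 53)*(g + W))/15 + 363/g)/4 = -(-199*(W + g)*(1/15) + 363/g)/4 = -((-199*W - 199*g)*(1/15) + 363/g)/4 = -((-199*W/15 - 199*g/15) + 363/g)/4 = -(363/g - 199*W/15 - 199*g/15)/4 = -363/(4*g) + 199*W/60 + 199*g/60)
(784271 + S(551))/(2491982 + B(238, -31)) = (784271 + (-222 - 1*551))/(2491982 + (1/60)*(-5445 + 199*238*(-31 + 238))/238) = (784271 + (-222 - 551))/(2491982 + (1/60)*(1/238)*(-5445 + 199*238*207)) = (784271 - 773)/(2491982 + (1/60)*(1/238)*(-5445 + 9803934)) = 783498/(2491982 + (1/60)*(1/238)*9798489) = 783498/(2491982 + 3266163/4760) = 783498/(11865100483/4760) = 783498*(4760/11865100483) = 3729450480/11865100483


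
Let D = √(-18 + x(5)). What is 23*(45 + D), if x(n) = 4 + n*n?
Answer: 1035 + 23*√11 ≈ 1111.3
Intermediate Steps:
x(n) = 4 + n²
D = √11 (D = √(-18 + (4 + 5²)) = √(-18 + (4 + 25)) = √(-18 + 29) = √11 ≈ 3.3166)
23*(45 + D) = 23*(45 + √11) = 1035 + 23*√11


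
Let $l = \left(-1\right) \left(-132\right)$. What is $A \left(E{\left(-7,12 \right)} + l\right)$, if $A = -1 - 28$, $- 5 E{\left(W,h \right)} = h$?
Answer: $- \frac{18792}{5} \approx -3758.4$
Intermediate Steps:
$E{\left(W,h \right)} = - \frac{h}{5}$
$l = 132$
$A = -29$ ($A = -1 - 28 = -29$)
$A \left(E{\left(-7,12 \right)} + l\right) = - 29 \left(\left(- \frac{1}{5}\right) 12 + 132\right) = - 29 \left(- \frac{12}{5} + 132\right) = \left(-29\right) \frac{648}{5} = - \frac{18792}{5}$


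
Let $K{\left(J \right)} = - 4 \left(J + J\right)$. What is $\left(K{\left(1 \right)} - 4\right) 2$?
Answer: $-24$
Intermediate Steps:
$K{\left(J \right)} = - 8 J$ ($K{\left(J \right)} = - 4 \cdot 2 J = - 8 J$)
$\left(K{\left(1 \right)} - 4\right) 2 = \left(\left(-8\right) 1 - 4\right) 2 = \left(-8 - 4\right) 2 = \left(-12\right) 2 = -24$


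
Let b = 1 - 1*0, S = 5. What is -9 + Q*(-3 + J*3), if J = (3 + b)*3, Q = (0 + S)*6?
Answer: 981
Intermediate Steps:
b = 1 (b = 1 + 0 = 1)
Q = 30 (Q = (0 + 5)*6 = 5*6 = 30)
J = 12 (J = (3 + 1)*3 = 4*3 = 12)
-9 + Q*(-3 + J*3) = -9 + 30*(-3 + 12*3) = -9 + 30*(-3 + 36) = -9 + 30*33 = -9 + 990 = 981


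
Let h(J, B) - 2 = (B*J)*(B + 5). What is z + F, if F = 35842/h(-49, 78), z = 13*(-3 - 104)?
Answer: -220647213/158612 ≈ -1391.1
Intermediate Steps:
z = -1391 (z = 13*(-107) = -1391)
h(J, B) = 2 + B*J*(5 + B) (h(J, B) = 2 + (B*J)*(B + 5) = 2 + (B*J)*(5 + B) = 2 + B*J*(5 + B))
F = -17921/158612 (F = 35842/(2 - 49*78**2 + 5*78*(-49)) = 35842/(2 - 49*6084 - 19110) = 35842/(2 - 298116 - 19110) = 35842/(-317224) = 35842*(-1/317224) = -17921/158612 ≈ -0.11299)
z + F = -1391 - 17921/158612 = -220647213/158612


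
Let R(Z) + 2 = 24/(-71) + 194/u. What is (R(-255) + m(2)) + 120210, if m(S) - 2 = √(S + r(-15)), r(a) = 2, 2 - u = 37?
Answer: 298712206/2485 ≈ 1.2021e+5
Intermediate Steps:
u = -35 (u = 2 - 1*37 = 2 - 37 = -35)
m(S) = 2 + √(2 + S) (m(S) = 2 + √(S + 2) = 2 + √(2 + S))
R(Z) = -19584/2485 (R(Z) = -2 + (24/(-71) + 194/(-35)) = -2 + (24*(-1/71) + 194*(-1/35)) = -2 + (-24/71 - 194/35) = -2 - 14614/2485 = -19584/2485)
(R(-255) + m(2)) + 120210 = (-19584/2485 + (2 + √(2 + 2))) + 120210 = (-19584/2485 + (2 + √4)) + 120210 = (-19584/2485 + (2 + 2)) + 120210 = (-19584/2485 + 4) + 120210 = -9644/2485 + 120210 = 298712206/2485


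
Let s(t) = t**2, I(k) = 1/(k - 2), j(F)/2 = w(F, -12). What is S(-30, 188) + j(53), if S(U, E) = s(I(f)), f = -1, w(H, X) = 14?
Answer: 253/9 ≈ 28.111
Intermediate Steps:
j(F) = 28 (j(F) = 2*14 = 28)
I(k) = 1/(-2 + k)
S(U, E) = 1/9 (S(U, E) = (1/(-2 - 1))**2 = (1/(-3))**2 = (-1/3)**2 = 1/9)
S(-30, 188) + j(53) = 1/9 + 28 = 253/9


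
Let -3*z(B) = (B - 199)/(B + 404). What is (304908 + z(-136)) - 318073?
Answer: -157975/12 ≈ -13165.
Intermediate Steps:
z(B) = -(-199 + B)/(3*(404 + B)) (z(B) = -(B - 199)/(3*(B + 404)) = -(-199 + B)/(3*(404 + B)))
(304908 + z(-136)) - 318073 = (304908 + (199 - 1*(-136))/(3*(404 - 136))) - 318073 = (304908 + (1/3)*(199 + 136)/268) - 318073 = (304908 + (1/3)*(1/268)*335) - 318073 = (304908 + 5/12) - 318073 = 3658901/12 - 318073 = -157975/12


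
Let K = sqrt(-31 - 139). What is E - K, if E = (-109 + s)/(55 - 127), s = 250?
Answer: -47/24 - I*sqrt(170) ≈ -1.9583 - 13.038*I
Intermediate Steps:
K = I*sqrt(170) (K = sqrt(-170) = I*sqrt(170) ≈ 13.038*I)
E = -47/24 (E = (-109 + 250)/(55 - 127) = 141/(-72) = 141*(-1/72) = -47/24 ≈ -1.9583)
E - K = -47/24 - I*sqrt(170)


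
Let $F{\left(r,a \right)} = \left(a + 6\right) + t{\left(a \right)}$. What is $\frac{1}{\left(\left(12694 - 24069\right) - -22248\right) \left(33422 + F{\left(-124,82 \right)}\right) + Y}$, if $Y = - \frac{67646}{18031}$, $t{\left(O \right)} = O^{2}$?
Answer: $\frac{18031}{7887918401096} \approx 2.2859 \cdot 10^{-9}$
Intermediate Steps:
$F{\left(r,a \right)} = 6 + a + a^{2}$ ($F{\left(r,a \right)} = \left(a + 6\right) + a^{2} = \left(6 + a\right) + a^{2} = 6 + a + a^{2}$)
$Y = - \frac{67646}{18031}$ ($Y = \left(-67646\right) \frac{1}{18031} = - \frac{67646}{18031} \approx -3.7516$)
$\frac{1}{\left(\left(12694 - 24069\right) - -22248\right) \left(33422 + F{\left(-124,82 \right)}\right) + Y} = \frac{1}{\left(\left(12694 - 24069\right) - -22248\right) \left(33422 + \left(6 + 82 + 82^{2}\right)\right) - \frac{67646}{18031}} = \frac{1}{\left(-11375 + \left(-209 + 22457\right)\right) \left(33422 + \left(6 + 82 + 6724\right)\right) - \frac{67646}{18031}} = \frac{1}{\left(-11375 + 22248\right) \left(33422 + 6812\right) - \frac{67646}{18031}} = \frac{1}{10873 \cdot 40234 - \frac{67646}{18031}} = \frac{1}{437464282 - \frac{67646}{18031}} = \frac{1}{\frac{7887918401096}{18031}} = \frac{18031}{7887918401096}$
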